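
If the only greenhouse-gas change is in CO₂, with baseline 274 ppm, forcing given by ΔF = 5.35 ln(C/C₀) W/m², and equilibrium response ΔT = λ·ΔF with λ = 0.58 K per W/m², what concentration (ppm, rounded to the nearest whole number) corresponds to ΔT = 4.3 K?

Required forcing: ΔF = ΔT/λ = 4.3/0.58 = 7.4138 W/m².
Then ln(C/274) = ΔF/5.35 = 7.4138/5.35 = 1.38576.
So C = 274 × e^1.38576 = 274 × 3.99786 = 1095.41 ppm.

C ≈ 1095 ppm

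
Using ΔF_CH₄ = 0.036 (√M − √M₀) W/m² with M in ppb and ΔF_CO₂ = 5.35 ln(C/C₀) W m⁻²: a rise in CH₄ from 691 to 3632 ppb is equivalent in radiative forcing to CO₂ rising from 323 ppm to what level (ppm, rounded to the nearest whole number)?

CH₄ forcing: 0.036 × (√3632 − √691) = 0.036 × (60.2661 − 26.2869) = 0.036 × 33.9792 = 1.22325 W/m².
Set 5.35 ln(C/323) = 1.22325: ln(C/323) = 1.22325/5.35 = 0.22864, so C = 323 × e^0.22864 = 323 × 1.25689 = 405.98 ppm.

C ≈ 406 ppm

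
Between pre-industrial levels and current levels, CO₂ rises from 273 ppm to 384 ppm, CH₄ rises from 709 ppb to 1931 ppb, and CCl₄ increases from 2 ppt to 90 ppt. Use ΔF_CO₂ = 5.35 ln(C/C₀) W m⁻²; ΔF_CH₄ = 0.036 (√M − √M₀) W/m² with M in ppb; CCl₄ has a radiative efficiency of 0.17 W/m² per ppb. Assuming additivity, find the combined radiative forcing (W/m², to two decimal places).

CO₂: 5.35 × ln(384/273) = 5.35 × ln(1.40659) = 5.35 × 0.34117 = 1.8253 W/m².
CH₄: 0.036 × (√1931 − √709) = 0.036 × (43.9431 − 26.6271) = 0.036 × 17.3160 = 0.6234 W/m².
CCl₄: Δ = 90 − 2 = 88 ppt = 0.088 ppb; ΔF = 0.17 × 0.088 = 0.0150 W/m².
Total ΔF = 1.8253 + 0.6234 + 0.0150 = 2.4637 W/m².

ΔF = 2.46 W/m²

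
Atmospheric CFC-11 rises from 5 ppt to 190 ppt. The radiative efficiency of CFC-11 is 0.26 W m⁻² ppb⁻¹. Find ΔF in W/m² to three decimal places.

CFC-11: Δ = 190 − 5 = 185 ppt = 0.185 ppb; ΔF = 0.26 × 0.185 = 0.0481 W/m².

ΔF = 0.048 W/m²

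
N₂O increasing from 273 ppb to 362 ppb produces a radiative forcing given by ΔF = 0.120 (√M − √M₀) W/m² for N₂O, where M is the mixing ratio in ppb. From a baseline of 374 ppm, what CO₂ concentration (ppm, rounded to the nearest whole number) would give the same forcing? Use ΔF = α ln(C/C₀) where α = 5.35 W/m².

N₂O forcing: 0.120 × (√362 − √273) = 0.120 × (19.0263 − 16.5227) = 0.120 × 2.5036 = 0.30043 W/m².
Set 5.35 ln(C/374) = 0.30043: ln(C/374) = 0.30043/5.35 = 0.05616, so C = 374 × e^0.05616 = 374 × 1.05777 = 395.61 ppm.

C ≈ 396 ppm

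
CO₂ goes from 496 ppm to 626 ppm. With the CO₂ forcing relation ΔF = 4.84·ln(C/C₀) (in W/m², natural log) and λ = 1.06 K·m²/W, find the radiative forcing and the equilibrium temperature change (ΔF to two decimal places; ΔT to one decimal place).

ΔF = 1.13 W/m²; ΔT = 1.2 K

CO₂: 4.84 × ln(626/496) = 4.84 × ln(1.26210) = 4.84 × 0.23278 = 1.1267 W/m².
ΔT = λ ΔF = 1.06 × 1.13 = 1.1978 K.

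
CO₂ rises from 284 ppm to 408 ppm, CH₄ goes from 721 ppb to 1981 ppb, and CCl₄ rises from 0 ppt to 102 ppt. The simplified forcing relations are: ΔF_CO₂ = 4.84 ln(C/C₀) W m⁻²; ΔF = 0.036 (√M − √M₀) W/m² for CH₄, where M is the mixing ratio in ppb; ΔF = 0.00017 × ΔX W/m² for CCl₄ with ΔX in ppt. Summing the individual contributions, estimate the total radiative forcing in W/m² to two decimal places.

ΔF = 2.41 W/m²

CO₂: 4.84 × ln(408/284) = 4.84 × ln(1.43662) = 4.84 × 0.36229 = 1.7535 W/m².
CH₄: 0.036 × (√1981 − √721) = 0.036 × (44.5084 − 26.8514) = 0.036 × 17.6570 = 0.6357 W/m².
CCl₄: ΔF = 0.00017 × (102 − 0) = 0.00017 × 102 = 0.0173 W/m².
Total ΔF = 1.7535 + 0.6357 + 0.0173 = 2.4065 W/m².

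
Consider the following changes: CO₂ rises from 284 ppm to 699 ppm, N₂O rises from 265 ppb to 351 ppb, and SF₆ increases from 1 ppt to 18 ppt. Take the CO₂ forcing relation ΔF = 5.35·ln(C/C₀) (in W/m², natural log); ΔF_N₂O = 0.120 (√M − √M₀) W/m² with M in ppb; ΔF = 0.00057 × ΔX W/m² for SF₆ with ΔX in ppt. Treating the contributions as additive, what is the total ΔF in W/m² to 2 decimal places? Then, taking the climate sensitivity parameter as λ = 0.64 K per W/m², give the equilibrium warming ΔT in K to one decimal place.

CO₂: 5.35 × ln(699/284) = 5.35 × ln(2.46127) = 5.35 × 0.90068 = 4.8186 W/m².
N₂O: 0.120 × (√351 − √265) = 0.120 × (18.7350 − 16.2788) = 0.120 × 2.4562 = 0.2947 W/m².
SF₆: ΔF = 0.00057 × (18 − 1) = 0.00057 × 17 = 0.0097 W/m².
Total ΔF = 4.8186 + 0.2947 + 0.0097 = 5.1230 W/m².
ΔT = λ ΔF = 0.64 × 5.12 = 3.2768 K.

ΔF = 5.12 W/m²; ΔT = 3.3 K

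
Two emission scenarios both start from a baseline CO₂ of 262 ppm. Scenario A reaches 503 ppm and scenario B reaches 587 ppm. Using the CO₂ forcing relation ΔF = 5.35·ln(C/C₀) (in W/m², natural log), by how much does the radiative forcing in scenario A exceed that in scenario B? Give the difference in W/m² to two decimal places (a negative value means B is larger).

ΔF_A = 5.35 ln(503/262) = 5.35 × 0.65225 = 3.4895 W/m².
ΔF_B = 5.35 ln(587/262) = 5.35 × 0.80668 = 4.3157 W/m².
Difference: 3.4895 − 4.3157 = -0.8262 W/m².
(Equivalently, ΔF_A − ΔF_B = 5.35 ln(503/587) = 5.35 × -0.15443 = -0.8262 W/m².)

ΔF_A − ΔF_B = -0.83 W/m²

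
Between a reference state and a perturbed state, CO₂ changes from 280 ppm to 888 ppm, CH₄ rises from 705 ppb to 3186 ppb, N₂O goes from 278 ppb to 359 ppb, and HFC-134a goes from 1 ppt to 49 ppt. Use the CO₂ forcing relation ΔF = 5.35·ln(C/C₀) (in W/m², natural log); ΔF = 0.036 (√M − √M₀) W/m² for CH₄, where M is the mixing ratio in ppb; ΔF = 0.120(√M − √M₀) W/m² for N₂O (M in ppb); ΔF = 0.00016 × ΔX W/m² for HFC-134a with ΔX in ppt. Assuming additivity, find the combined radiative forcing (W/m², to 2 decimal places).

ΔF = 7.53 W/m²

CO₂: 5.35 × ln(888/280) = 5.35 × ln(3.17143) = 5.35 × 1.15418 = 6.1749 W/m².
CH₄: 0.036 × (√3186 − √705) = 0.036 × (56.4447 − 26.5518) = 0.036 × 29.8929 = 1.0761 W/m².
N₂O: 0.120 × (√359 − √278) = 0.120 × (18.9473 − 16.6733) = 0.120 × 2.2740 = 0.2729 W/m².
HFC-134a: ΔF = 0.00016 × (49 − 1) = 0.00016 × 48 = 0.0077 W/m².
Total ΔF = 6.1749 + 1.0761 + 0.2729 + 0.0077 = 7.5316 W/m².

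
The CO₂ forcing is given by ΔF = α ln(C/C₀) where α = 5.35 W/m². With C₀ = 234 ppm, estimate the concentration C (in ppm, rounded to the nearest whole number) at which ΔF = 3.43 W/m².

C ≈ 444 ppm

Set 5.35 ln(C/234) = 3.43, so ln(C/234) = 3.43/5.35 = 0.64112.
Then C/234 = e^0.64112 = 1.89861, giving C = 234 × 1.89861 = 444.27 ppm.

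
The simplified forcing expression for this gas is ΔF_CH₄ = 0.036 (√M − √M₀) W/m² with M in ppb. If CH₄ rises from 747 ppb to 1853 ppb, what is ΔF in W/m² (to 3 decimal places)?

CH₄: 0.036 × (√1853 − √747) = 0.036 × (43.0465 − 27.3313) = 0.036 × 15.7152 = 0.5657 W/m².

ΔF = 0.566 W/m²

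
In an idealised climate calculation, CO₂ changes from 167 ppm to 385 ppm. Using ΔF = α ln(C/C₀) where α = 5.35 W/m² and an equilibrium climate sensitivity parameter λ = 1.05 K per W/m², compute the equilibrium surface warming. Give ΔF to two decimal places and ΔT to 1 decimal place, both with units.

CO₂: 5.35 × ln(385/167) = 5.35 × ln(2.30539) = 5.35 × 0.83525 = 4.4686 W/m².
ΔT = λ ΔF = 1.05 × 4.47 = 4.6935 K.

ΔF = 4.47 W/m²; ΔT = 4.7 K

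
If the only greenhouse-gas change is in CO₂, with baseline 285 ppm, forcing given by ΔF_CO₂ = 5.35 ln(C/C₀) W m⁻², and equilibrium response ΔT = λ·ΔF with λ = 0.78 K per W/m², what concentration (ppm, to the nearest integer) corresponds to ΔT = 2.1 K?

C ≈ 471 ppm

Required forcing: ΔF = ΔT/λ = 2.1/0.78 = 2.6923 W/m².
Then ln(C/285) = ΔF/5.35 = 2.6923/5.35 = 0.50323.
So C = 285 × e^0.50323 = 285 × 1.65406 = 471.41 ppm.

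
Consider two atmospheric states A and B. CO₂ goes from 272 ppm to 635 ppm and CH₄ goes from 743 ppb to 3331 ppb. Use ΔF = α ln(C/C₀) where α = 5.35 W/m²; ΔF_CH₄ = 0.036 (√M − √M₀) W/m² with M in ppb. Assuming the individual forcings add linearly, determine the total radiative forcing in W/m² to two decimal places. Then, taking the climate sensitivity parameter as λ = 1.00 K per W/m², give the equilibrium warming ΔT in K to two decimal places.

ΔF = 5.63 W/m²; ΔT = 5.63 K

CO₂: 5.35 × ln(635/272) = 5.35 × ln(2.33456) = 5.35 × 0.84782 = 4.5358 W/m².
CH₄: 0.036 × (√3331 − √743) = 0.036 × (57.7148 − 27.2580) = 0.036 × 30.4568 = 1.0964 W/m².
Total ΔF = 4.5358 + 1.0964 = 5.6322 W/m².
ΔT = λ ΔF = 1.00 × 5.63 = 5.6300 K.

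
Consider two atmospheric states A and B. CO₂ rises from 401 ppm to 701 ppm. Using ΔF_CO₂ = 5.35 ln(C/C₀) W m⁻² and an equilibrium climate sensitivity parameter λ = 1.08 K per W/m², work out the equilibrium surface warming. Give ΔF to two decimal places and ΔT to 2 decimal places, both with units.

ΔF = 2.99 W/m²; ΔT = 3.23 K

CO₂: 5.35 × ln(701/401) = 5.35 × ln(1.74813) = 5.35 × 0.55855 = 2.9882 W/m².
ΔT = λ ΔF = 1.08 × 2.99 = 3.2292 K.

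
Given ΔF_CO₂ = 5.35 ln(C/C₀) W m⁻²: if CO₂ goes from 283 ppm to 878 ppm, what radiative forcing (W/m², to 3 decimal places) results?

CO₂: 5.35 × ln(878/283) = 5.35 × ln(3.10247) = 5.35 × 1.13220 = 6.0573 W/m².

ΔF = 6.057 W/m²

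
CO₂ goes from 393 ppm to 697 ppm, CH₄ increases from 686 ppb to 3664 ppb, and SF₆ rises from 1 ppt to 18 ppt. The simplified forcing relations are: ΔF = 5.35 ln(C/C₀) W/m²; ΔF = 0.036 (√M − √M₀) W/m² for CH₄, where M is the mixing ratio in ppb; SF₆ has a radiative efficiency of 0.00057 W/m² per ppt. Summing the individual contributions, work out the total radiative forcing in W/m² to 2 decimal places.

CO₂: 5.35 × ln(697/393) = 5.35 × ln(1.77354) = 5.35 × 0.57298 = 3.0654 W/m².
CH₄: 0.036 × (√3664 − √686) = 0.036 × (60.5310 − 26.1916) = 0.036 × 34.3394 = 1.2362 W/m².
SF₆: ΔF = 0.00057 × (18 − 1) = 0.00057 × 17 = 0.0097 W/m².
Total ΔF = 3.0654 + 1.2362 + 0.0097 = 4.3113 W/m².

ΔF = 4.31 W/m²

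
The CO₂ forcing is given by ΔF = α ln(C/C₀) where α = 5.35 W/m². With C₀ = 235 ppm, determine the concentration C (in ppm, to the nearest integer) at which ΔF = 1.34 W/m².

Set 5.35 ln(C/235) = 1.34, so ln(C/235) = 1.34/5.35 = 0.25047.
Then C/235 = e^0.25047 = 1.28463, giving C = 235 × 1.28463 = 301.89 ppm.

C ≈ 302 ppm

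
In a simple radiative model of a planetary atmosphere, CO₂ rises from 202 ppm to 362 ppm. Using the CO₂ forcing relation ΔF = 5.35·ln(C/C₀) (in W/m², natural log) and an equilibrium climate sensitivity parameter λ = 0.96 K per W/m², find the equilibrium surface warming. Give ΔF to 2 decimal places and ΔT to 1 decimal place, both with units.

ΔF = 3.12 W/m²; ΔT = 3.0 K

CO₂: 5.35 × ln(362/202) = 5.35 × ln(1.79208) = 5.35 × 0.58338 = 3.1211 W/m².
ΔT = λ ΔF = 0.96 × 3.12 = 2.9952 K.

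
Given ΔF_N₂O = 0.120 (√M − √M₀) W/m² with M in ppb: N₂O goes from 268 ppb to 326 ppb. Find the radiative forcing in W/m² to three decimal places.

N₂O: 0.120 × (√326 − √268) = 0.120 × (18.0555 − 16.3707) = 0.120 × 1.6848 = 0.2022 W/m².

ΔF = 0.202 W/m²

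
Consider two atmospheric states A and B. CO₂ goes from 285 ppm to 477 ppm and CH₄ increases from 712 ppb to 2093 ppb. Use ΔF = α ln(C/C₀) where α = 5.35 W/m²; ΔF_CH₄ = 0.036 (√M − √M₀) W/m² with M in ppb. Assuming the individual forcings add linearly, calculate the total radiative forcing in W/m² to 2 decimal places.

CO₂: 5.35 × ln(477/285) = 5.35 × ln(1.67368) = 5.35 × 0.51502 = 2.7554 W/m².
CH₄: 0.036 × (√2093 − √712) = 0.036 × (45.7493 − 26.6833) = 0.036 × 19.0660 = 0.6864 W/m².
Total ΔF = 2.7554 + 0.6864 = 3.4418 W/m².

ΔF = 3.44 W/m²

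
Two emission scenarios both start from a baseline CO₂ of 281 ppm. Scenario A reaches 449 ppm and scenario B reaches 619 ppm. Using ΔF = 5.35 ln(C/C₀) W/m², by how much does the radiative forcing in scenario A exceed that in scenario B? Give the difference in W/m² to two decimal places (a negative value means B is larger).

ΔF_A = 5.35 ln(449/281) = 5.35 × 0.46867 = 2.5074 W/m².
ΔF_B = 5.35 ln(619/281) = 5.35 × 0.78975 = 4.2252 W/m².
Difference: 2.5074 − 4.2252 = -1.7178 W/m².
(Equivalently, ΔF_A − ΔF_B = 5.35 ln(449/619) = 5.35 × -0.32108 = -1.7178 W/m².)

ΔF_A − ΔF_B = -1.72 W/m²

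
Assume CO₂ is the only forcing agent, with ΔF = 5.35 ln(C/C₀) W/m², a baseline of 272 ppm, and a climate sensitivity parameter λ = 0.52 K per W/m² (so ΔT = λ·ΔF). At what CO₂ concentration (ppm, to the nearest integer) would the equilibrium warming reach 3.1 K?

C ≈ 829 ppm

Required forcing: ΔF = ΔT/λ = 3.1/0.52 = 5.9615 W/m².
Then ln(C/272) = ΔF/5.35 = 5.9615/5.35 = 1.11430.
So C = 272 × e^1.11430 = 272 × 3.04743 = 828.90 ppm.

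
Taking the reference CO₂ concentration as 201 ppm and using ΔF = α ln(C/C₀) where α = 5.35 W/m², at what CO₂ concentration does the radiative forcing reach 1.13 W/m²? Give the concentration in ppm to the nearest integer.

C ≈ 248 ppm

Set 5.35 ln(C/201) = 1.13, so ln(C/201) = 1.13/5.35 = 0.21121.
Then C/201 = e^0.21121 = 1.23517, giving C = 201 × 1.23517 = 248.27 ppm.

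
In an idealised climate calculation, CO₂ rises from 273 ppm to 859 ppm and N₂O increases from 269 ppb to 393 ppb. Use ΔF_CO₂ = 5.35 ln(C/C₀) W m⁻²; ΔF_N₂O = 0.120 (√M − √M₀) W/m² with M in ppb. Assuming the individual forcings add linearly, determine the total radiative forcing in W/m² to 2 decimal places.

ΔF = 6.54 W/m²

CO₂: 5.35 × ln(859/273) = 5.35 × ln(3.14652) = 5.35 × 1.14630 = 6.1327 W/m².
N₂O: 0.120 × (√393 − √269) = 0.120 × (19.8242 − 16.4012) = 0.120 × 3.4230 = 0.4108 W/m².
Total ΔF = 6.1327 + 0.4108 = 6.5435 W/m².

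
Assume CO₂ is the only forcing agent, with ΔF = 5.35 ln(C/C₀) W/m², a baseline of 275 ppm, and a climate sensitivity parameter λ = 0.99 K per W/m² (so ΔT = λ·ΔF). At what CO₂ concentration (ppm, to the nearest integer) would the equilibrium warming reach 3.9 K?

Required forcing: ΔF = ΔT/λ = 3.9/0.99 = 3.9394 W/m².
Then ln(C/275) = ΔF/5.35 = 3.9394/5.35 = 0.73634.
So C = 275 × e^0.73634 = 275 × 2.08828 = 574.28 ppm.

C ≈ 574 ppm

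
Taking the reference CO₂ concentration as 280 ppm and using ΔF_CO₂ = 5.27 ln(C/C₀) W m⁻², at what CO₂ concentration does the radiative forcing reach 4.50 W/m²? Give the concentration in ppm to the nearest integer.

Set 5.27 ln(C/280) = 4.50, so ln(C/280) = 4.50/5.27 = 0.85389.
Then C/280 = e^0.85389 = 2.34877, giving C = 280 × 2.34877 = 657.66 ppm.

C ≈ 658 ppm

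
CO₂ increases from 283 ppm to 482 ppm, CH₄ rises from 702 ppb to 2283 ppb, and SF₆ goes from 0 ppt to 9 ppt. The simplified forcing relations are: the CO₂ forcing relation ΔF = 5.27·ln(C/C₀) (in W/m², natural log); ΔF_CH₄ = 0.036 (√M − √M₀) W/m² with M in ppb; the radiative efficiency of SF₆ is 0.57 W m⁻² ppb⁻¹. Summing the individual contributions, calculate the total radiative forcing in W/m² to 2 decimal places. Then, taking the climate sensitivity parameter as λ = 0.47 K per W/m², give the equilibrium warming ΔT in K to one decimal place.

ΔF = 3.58 W/m²; ΔT = 1.7 K

CO₂: 5.27 × ln(482/283) = 5.27 × ln(1.70318) = 5.27 × 0.53250 = 2.8063 W/m².
CH₄: 0.036 × (√2283 − √702) = 0.036 × (47.7807 − 26.4953) = 0.036 × 21.2854 = 0.7663 W/m².
SF₆: Δ = 9 − 0 = 9 ppt = 0.009 ppb; ΔF = 0.57 × 0.009 = 0.0051 W/m².
Total ΔF = 2.8063 + 0.7663 + 0.0051 = 3.5777 W/m².
ΔT = λ ΔF = 0.47 × 3.58 = 1.6826 K.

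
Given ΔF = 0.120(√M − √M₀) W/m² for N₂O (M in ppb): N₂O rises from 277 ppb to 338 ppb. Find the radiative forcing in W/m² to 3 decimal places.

N₂O: 0.120 × (√338 − √277) = 0.120 × (18.3848 − 16.6433) = 0.120 × 1.7415 = 0.2090 W/m².

ΔF = 0.209 W/m²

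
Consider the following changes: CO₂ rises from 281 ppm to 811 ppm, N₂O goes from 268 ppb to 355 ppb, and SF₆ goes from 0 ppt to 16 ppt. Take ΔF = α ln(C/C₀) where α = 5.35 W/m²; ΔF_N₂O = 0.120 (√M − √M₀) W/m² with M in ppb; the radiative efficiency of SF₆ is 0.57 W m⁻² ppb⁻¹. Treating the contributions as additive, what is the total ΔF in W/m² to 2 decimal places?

CO₂: 5.35 × ln(811/281) = 5.35 × ln(2.88612) = 5.35 × 1.05991 = 5.6705 W/m².
N₂O: 0.120 × (√355 − √268) = 0.120 × (18.8414 − 16.3707) = 0.120 × 2.4707 = 0.2965 W/m².
SF₆: Δ = 16 − 0 = 16 ppt = 0.016 ppb; ΔF = 0.57 × 0.016 = 0.0091 W/m².
Total ΔF = 5.6705 + 0.2965 + 0.0091 = 5.9761 W/m².

ΔF = 5.98 W/m²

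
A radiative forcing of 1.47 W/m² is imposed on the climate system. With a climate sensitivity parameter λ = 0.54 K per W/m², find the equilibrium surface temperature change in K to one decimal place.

ΔT = λ ΔF = 0.54 × 1.47 = 0.7938 K.

ΔT = 0.8 K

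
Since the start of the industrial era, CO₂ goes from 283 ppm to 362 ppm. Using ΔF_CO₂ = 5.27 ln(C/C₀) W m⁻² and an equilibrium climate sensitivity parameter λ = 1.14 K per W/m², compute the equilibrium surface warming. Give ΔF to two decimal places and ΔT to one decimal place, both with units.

CO₂: 5.27 × ln(362/283) = 5.27 × ln(1.27915) = 5.27 × 0.24620 = 1.2975 W/m².
ΔT = λ ΔF = 1.14 × 1.30 = 1.4820 K.

ΔF = 1.30 W/m²; ΔT = 1.5 K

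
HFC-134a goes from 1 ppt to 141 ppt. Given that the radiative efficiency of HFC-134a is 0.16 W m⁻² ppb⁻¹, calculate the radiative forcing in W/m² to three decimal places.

HFC-134a: Δ = 141 − 1 = 140 ppt = 0.140 ppb; ΔF = 0.16 × 0.140 = 0.0224 W/m².

ΔF = 0.022 W/m²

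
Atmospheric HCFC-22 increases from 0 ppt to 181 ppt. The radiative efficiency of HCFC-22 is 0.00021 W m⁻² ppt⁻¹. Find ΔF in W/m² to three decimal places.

ΔF = 0.038 W/m²

HCFC-22: ΔF = 0.00021 × (181 − 0) = 0.00021 × 181 = 0.0380 W/m².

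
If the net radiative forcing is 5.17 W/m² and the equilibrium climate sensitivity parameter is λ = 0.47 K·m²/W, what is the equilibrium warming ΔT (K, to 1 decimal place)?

ΔT = λ ΔF = 0.47 × 5.17 = 2.4299 K.

ΔT = 2.4 K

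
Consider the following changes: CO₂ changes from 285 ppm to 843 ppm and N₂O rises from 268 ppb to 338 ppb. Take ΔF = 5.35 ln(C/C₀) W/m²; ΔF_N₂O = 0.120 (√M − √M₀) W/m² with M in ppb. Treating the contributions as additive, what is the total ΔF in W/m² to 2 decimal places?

ΔF = 6.04 W/m²

CO₂: 5.35 × ln(843/285) = 5.35 × ln(2.95789) = 5.35 × 1.08448 = 5.8020 W/m².
N₂O: 0.120 × (√338 − √268) = 0.120 × (18.3848 − 16.3707) = 0.120 × 2.0141 = 0.2417 W/m².
Total ΔF = 5.8020 + 0.2417 = 6.0437 W/m².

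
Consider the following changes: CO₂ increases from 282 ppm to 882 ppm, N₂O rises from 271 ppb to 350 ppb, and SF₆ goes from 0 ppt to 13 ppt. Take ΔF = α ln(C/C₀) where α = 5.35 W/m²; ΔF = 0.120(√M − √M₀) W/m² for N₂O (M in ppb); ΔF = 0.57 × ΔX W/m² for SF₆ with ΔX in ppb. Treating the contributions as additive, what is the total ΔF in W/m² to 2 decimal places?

ΔF = 6.38 W/m²

CO₂: 5.35 × ln(882/282) = 5.35 × ln(3.12766) = 5.35 × 1.14029 = 6.1006 W/m².
N₂O: 0.120 × (√350 − √271) = 0.120 × (18.7083 − 16.4621) = 0.120 × 2.2462 = 0.2695 W/m².
SF₆: Δ = 13 − 0 = 13 ppt = 0.013 ppb; ΔF = 0.57 × 0.013 = 0.0074 W/m².
Total ΔF = 6.1006 + 0.2695 + 0.0074 = 6.3775 W/m².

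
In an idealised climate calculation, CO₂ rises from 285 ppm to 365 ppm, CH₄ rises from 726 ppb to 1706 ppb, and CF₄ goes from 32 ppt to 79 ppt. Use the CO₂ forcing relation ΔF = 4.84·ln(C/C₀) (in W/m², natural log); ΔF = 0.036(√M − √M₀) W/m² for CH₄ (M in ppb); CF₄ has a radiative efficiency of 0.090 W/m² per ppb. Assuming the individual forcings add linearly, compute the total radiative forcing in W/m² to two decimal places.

CO₂: 4.84 × ln(365/285) = 4.84 × ln(1.28070) = 4.84 × 0.24741 = 1.1975 W/m².
CH₄: 0.036 × (√1706 − √726) = 0.036 × (41.3038 − 26.9444) = 0.036 × 14.3594 = 0.5169 W/m².
CF₄: Δ = 79 − 32 = 47 ppt = 0.047 ppb; ΔF = 0.090 × 0.047 = 0.0042 W/m².
Total ΔF = 1.1975 + 0.5169 + 0.0042 = 1.7186 W/m².

ΔF = 1.72 W/m²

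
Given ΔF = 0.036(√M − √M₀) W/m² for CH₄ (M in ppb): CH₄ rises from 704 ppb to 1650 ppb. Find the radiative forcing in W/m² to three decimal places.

ΔF = 0.507 W/m²

CH₄: 0.036 × (√1650 − √704) = 0.036 × (40.6202 − 26.5330) = 0.036 × 14.0872 = 0.5071 W/m².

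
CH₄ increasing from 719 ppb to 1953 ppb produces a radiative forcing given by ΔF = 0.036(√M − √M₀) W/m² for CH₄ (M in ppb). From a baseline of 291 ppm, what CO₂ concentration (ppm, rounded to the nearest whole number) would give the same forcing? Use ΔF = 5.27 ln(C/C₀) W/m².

C ≈ 328 ppm

CH₄ forcing: 0.036 × (√1953 − √719) = 0.036 × (44.1928 − 26.8142) = 0.036 × 17.3786 = 0.62563 W/m².
Set 5.27 ln(C/291) = 0.62563: ln(C/291) = 0.62563/5.27 = 0.11872, so C = 291 × e^0.11872 = 291 × 1.12605 = 327.68 ppm.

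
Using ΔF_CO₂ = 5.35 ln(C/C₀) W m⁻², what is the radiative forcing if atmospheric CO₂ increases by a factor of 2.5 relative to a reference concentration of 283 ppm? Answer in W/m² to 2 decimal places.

ΔF = 4.90 W/m²

ΔF = 5.35 × ln(2.5) = 5.35 × 0.91629 = 4.9022 W/m².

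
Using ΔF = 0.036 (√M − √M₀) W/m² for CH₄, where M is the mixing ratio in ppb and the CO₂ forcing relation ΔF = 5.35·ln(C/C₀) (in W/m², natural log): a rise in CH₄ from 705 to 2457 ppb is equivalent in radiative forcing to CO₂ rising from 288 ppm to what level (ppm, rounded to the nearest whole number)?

C ≈ 336 ppm

CH₄ forcing: 0.036 × (√2457 − √705) = 0.036 × (49.5681 − 26.5518) = 0.036 × 23.0163 = 0.82859 W/m².
Set 5.35 ln(C/288) = 0.82859: ln(C/288) = 0.82859/5.35 = 0.15488, so C = 288 × e^0.15488 = 288 × 1.16752 = 336.25 ppm.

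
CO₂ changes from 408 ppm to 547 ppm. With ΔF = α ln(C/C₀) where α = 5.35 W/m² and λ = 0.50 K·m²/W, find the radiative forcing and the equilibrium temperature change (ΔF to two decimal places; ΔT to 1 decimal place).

CO₂: 5.35 × ln(547/408) = 5.35 × ln(1.34069) = 5.35 × 0.29318 = 1.5685 W/m².
ΔT = λ ΔF = 0.50 × 1.57 = 0.7850 K.

ΔF = 1.57 W/m²; ΔT = 0.8 K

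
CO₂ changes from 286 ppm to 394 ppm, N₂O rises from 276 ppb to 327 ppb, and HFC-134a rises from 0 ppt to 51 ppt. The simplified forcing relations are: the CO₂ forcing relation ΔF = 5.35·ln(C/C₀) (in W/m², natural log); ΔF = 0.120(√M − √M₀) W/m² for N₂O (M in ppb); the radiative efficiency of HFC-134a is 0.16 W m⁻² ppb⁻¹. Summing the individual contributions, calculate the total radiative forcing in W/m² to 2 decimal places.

CO₂: 5.35 × ln(394/286) = 5.35 × ln(1.37762) = 5.35 × 0.32036 = 1.7139 W/m².
N₂O: 0.120 × (√327 − √276) = 0.120 × (18.0831 − 16.6132) = 0.120 × 1.4699 = 0.1764 W/m².
HFC-134a: Δ = 51 − 0 = 51 ppt = 0.051 ppb; ΔF = 0.16 × 0.051 = 0.0082 W/m².
Total ΔF = 1.7139 + 0.1764 + 0.0082 = 1.8985 W/m².

ΔF = 1.90 W/m²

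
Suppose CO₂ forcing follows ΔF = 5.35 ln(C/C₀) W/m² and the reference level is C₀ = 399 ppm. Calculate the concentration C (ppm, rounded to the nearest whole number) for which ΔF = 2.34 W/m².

Set 5.35 ln(C/399) = 2.34, so ln(C/399) = 2.34/5.35 = 0.43738.
Then C/399 = e^0.43738 = 1.54864, giving C = 399 × 1.54864 = 617.91 ppm.

C ≈ 618 ppm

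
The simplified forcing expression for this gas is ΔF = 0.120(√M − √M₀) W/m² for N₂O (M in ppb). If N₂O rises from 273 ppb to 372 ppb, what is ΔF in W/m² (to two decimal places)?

N₂O: 0.120 × (√372 − √273) = 0.120 × (19.2873 − 16.5227) = 0.120 × 2.7646 = 0.3318 W/m².

ΔF = 0.33 W/m²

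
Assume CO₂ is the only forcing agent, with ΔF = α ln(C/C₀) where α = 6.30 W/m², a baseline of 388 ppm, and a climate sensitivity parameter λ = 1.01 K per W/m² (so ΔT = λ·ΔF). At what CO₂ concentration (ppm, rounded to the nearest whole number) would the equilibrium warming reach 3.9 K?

Required forcing: ΔF = ΔT/λ = 3.9/1.01 = 3.8614 W/m².
Then ln(C/388) = ΔF/6.30 = 3.8614/6.30 = 0.61292.
So C = 388 × e^0.61292 = 388 × 1.84581 = 716.17 ppm.

C ≈ 716 ppm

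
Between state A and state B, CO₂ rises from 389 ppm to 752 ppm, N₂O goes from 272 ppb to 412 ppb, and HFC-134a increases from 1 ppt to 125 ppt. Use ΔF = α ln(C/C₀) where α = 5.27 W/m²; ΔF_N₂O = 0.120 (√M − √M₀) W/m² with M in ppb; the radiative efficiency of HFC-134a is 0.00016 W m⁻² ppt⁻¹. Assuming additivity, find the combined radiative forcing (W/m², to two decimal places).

CO₂: 5.27 × ln(752/389) = 5.27 × ln(1.93316) = 5.27 × 0.65916 = 3.4738 W/m².
N₂O: 0.120 × (√412 − √272) = 0.120 × (20.2978 − 16.4924) = 0.120 × 3.8054 = 0.4566 W/m².
HFC-134a: ΔF = 0.00016 × (125 − 1) = 0.00016 × 124 = 0.0198 W/m².
Total ΔF = 3.4738 + 0.4566 + 0.0198 = 3.9502 W/m².

ΔF = 3.95 W/m²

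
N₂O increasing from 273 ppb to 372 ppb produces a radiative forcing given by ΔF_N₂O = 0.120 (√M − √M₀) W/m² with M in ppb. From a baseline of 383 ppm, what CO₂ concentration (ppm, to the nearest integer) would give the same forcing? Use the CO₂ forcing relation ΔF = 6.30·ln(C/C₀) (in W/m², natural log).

N₂O forcing: 0.120 × (√372 − √273) = 0.120 × (19.2873 − 16.5227) = 0.120 × 2.7646 = 0.33175 W/m².
Set 6.30 ln(C/383) = 0.33175: ln(C/383) = 0.33175/6.30 = 0.05266, so C = 383 × e^0.05266 = 383 × 1.05407 = 403.71 ppm.

C ≈ 404 ppm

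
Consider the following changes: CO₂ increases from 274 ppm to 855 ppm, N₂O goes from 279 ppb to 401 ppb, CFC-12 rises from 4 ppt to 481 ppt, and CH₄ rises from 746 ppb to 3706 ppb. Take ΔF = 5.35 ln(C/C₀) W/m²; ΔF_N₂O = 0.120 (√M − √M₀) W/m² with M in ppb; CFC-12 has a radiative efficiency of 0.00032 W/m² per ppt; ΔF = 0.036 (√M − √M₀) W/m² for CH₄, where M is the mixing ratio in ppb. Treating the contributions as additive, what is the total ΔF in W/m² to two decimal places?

ΔF = 7.85 W/m²

CO₂: 5.35 × ln(855/274) = 5.35 × ln(3.12044) = 5.35 × 1.13797 = 6.0881 W/m².
N₂O: 0.120 × (√401 − √279) = 0.120 × (20.0250 − 16.7033) = 0.120 × 3.3217 = 0.3986 W/m².
CFC-12: ΔF = 0.00032 × (481 − 4) = 0.00032 × 477 = 0.1526 W/m².
CH₄: 0.036 × (√3706 − √746) = 0.036 × (60.8769 − 27.3130) = 0.036 × 33.5639 = 1.2083 W/m².
Total ΔF = 6.0881 + 0.3986 + 0.1526 + 1.2083 = 7.8476 W/m².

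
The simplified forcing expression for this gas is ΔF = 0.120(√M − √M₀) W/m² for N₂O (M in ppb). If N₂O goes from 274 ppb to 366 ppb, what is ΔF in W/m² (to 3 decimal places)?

N₂O: 0.120 × (√366 − √274) = 0.120 × (19.1311 − 16.5529) = 0.120 × 2.5782 = 0.3094 W/m².

ΔF = 0.309 W/m²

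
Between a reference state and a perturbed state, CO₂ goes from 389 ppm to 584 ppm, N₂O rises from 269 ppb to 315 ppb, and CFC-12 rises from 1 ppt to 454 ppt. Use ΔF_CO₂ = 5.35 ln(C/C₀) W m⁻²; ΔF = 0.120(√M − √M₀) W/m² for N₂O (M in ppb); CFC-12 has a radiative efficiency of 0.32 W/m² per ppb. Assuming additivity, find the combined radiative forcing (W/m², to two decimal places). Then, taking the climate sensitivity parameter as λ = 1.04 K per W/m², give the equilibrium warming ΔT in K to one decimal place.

CO₂: 5.35 × ln(584/389) = 5.35 × ln(1.50129) = 5.35 × 0.40632 = 2.1738 W/m².
N₂O: 0.120 × (√315 − √269) = 0.120 × (17.7482 − 16.4012) = 0.120 × 1.3470 = 0.1616 W/m².
CFC-12: Δ = 454 − 1 = 453 ppt = 0.453 ppb; ΔF = 0.32 × 0.453 = 0.1450 W/m².
Total ΔF = 2.1738 + 0.1616 + 0.1450 = 2.4804 W/m².
ΔT = λ ΔF = 1.04 × 2.48 = 2.5792 K.

ΔF = 2.48 W/m²; ΔT = 2.6 K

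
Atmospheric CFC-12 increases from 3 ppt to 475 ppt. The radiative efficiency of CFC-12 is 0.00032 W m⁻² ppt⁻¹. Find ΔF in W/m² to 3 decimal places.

CFC-12: ΔF = 0.00032 × (475 − 3) = 0.00032 × 472 = 0.1510 W/m².

ΔF = 0.151 W/m²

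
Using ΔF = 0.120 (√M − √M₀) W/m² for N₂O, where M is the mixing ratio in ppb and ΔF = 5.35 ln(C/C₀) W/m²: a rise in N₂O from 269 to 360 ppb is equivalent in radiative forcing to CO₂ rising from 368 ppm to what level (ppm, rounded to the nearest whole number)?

N₂O forcing: 0.120 × (√360 − √269) = 0.120 × (18.9737 − 16.4012) = 0.120 × 2.5725 = 0.30870 W/m².
Set 5.35 ln(C/368) = 0.30870: ln(C/368) = 0.30870/5.35 = 0.05770, so C = 368 × e^0.05770 = 368 × 1.05940 = 389.86 ppm.

C ≈ 390 ppm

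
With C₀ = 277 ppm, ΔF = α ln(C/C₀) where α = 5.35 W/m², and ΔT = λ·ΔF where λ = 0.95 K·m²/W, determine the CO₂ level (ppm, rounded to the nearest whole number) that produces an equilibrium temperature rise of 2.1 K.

C ≈ 419 ppm

Required forcing: ΔF = ΔT/λ = 2.1/0.95 = 2.2105 W/m².
Then ln(C/277) = ΔF/5.35 = 2.2105/5.35 = 0.41318.
So C = 277 × e^0.41318 = 277 × 1.51162 = 418.72 ppm.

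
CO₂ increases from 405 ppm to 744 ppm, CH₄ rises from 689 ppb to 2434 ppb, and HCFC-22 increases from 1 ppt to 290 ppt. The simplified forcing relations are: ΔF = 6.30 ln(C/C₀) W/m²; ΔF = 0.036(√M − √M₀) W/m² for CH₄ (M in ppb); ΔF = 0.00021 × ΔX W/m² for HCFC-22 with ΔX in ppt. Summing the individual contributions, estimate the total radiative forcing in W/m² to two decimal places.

CO₂: 6.30 × ln(744/405) = 6.30 × ln(1.83704) = 6.30 × 0.60816 = 3.8314 W/m².
CH₄: 0.036 × (√2434 − √689) = 0.036 × (49.3356 − 26.2488) = 0.036 × 23.0868 = 0.8311 W/m².
HCFC-22: ΔF = 0.00021 × (290 − 1) = 0.00021 × 289 = 0.0607 W/m².
Total ΔF = 3.8314 + 0.8311 + 0.0607 = 4.7232 W/m².

ΔF = 4.72 W/m²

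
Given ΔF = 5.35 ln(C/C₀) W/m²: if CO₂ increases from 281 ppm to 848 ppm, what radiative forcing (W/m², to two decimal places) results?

ΔF = 5.91 W/m²

CO₂ absorption bands are partially saturated, so forcing scales with the logarithm of the concentration ratio.
CO₂: 5.35 × ln(848/281) = 5.35 × ln(3.01779) = 5.35 × 1.10452 = 5.9092 W/m².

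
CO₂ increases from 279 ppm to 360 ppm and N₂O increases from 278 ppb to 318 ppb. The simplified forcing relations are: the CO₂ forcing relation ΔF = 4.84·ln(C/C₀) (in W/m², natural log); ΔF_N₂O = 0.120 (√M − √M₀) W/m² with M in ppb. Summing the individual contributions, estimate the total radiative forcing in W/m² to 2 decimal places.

CO₂: 4.84 × ln(360/279) = 4.84 × ln(1.29032) = 4.84 × 0.25489 = 1.2337 W/m².
N₂O: 0.120 × (√318 − √278) = 0.120 × (17.8326 − 16.6733) = 0.120 × 1.1593 = 0.1391 W/m².
Total ΔF = 1.2337 + 0.1391 = 1.3728 W/m².

ΔF = 1.37 W/m²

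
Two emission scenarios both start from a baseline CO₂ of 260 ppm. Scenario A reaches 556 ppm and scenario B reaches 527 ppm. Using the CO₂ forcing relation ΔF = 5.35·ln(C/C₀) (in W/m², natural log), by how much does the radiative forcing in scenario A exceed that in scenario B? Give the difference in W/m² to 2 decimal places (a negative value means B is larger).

ΔF_A − ΔF_B = 0.29 W/m²

ΔF_A = 5.35 ln(556/260) = 5.35 × 0.76009 = 4.0665 W/m².
ΔF_B = 5.35 ln(527/260) = 5.35 × 0.70652 = 3.7799 W/m².
Difference: 4.0665 − 3.7799 = 0.2866 W/m².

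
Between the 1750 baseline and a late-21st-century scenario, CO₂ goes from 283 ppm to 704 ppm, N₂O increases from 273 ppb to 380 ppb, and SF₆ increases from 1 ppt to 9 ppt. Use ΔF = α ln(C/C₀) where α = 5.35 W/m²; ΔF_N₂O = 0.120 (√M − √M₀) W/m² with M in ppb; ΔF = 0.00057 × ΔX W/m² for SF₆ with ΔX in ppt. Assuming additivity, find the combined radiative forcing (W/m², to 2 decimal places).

ΔF = 5.24 W/m²

CO₂: 5.35 × ln(704/283) = 5.35 × ln(2.48763) = 5.35 × 0.91133 = 4.8756 W/m².
N₂O: 0.120 × (√380 − √273) = 0.120 × (19.4936 − 16.5227) = 0.120 × 2.9709 = 0.3565 W/m².
SF₆: ΔF = 0.00057 × (9 − 1) = 0.00057 × 8 = 0.0046 W/m².
Total ΔF = 4.8756 + 0.3565 + 0.0046 = 5.2367 W/m².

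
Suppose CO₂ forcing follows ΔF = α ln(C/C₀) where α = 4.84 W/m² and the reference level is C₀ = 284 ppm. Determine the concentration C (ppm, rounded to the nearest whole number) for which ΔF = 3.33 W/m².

C ≈ 565 ppm

Set 4.84 ln(C/284) = 3.33, so ln(C/284) = 3.33/4.84 = 0.68802.
Then C/284 = e^0.68802 = 1.98977, giving C = 284 × 1.98977 = 565.09 ppm.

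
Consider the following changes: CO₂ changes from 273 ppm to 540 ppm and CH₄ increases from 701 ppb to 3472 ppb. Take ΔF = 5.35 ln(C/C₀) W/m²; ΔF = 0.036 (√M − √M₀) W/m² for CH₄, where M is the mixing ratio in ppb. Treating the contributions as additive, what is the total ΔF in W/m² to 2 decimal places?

ΔF = 4.82 W/m²

CO₂: 5.35 × ln(540/273) = 5.35 × ln(1.97802) = 5.35 × 0.68210 = 3.6492 W/m².
CH₄: 0.036 × (√3472 − √701) = 0.036 × (58.9237 − 26.4764) = 0.036 × 32.4473 = 1.1681 W/m².
Total ΔF = 3.6492 + 1.1681 = 4.8173 W/m².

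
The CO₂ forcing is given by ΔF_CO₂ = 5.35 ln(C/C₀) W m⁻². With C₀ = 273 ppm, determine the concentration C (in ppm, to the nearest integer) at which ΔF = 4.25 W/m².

Set 5.35 ln(C/273) = 4.25, so ln(C/273) = 4.25/5.35 = 0.79439.
Then C/273 = e^0.79439 = 2.21309, giving C = 273 × 2.21309 = 604.17 ppm.

C ≈ 604 ppm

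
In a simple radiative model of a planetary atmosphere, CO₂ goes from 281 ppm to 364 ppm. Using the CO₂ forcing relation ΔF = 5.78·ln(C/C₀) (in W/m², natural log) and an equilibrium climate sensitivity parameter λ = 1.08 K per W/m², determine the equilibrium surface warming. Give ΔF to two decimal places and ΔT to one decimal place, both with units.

ΔF = 1.50 W/m²; ΔT = 1.6 K

CO₂: 5.78 × ln(364/281) = 5.78 × ln(1.29537) = 5.78 × 0.25880 = 1.4959 W/m².
ΔT = λ ΔF = 1.08 × 1.50 = 1.6200 K.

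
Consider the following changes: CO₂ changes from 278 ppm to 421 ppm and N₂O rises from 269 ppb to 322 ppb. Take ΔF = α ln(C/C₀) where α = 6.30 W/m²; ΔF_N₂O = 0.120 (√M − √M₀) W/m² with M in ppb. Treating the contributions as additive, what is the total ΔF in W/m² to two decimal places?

ΔF = 2.80 W/m²

CO₂: 6.30 × ln(421/278) = 6.30 × ln(1.51439) = 6.30 × 0.41501 = 2.6146 W/m².
N₂O: 0.120 × (√322 − √269) = 0.120 × (17.9444 − 16.4012) = 0.120 × 1.5432 = 0.1852 W/m².
Total ΔF = 2.6146 + 0.1852 = 2.7998 W/m².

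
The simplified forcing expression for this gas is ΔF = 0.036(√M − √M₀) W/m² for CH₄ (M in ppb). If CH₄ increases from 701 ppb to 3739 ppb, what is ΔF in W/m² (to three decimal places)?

CH₄: 0.036 × (√3739 − √701) = 0.036 × (61.1474 − 26.4764) = 0.036 × 34.6710 = 1.2482 W/m².

ΔF = 1.248 W/m²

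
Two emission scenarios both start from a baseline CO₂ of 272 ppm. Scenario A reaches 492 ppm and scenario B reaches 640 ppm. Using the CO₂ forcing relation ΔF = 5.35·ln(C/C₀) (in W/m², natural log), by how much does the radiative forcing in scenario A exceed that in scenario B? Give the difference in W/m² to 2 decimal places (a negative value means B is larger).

ΔF_A − ΔF_B = -1.41 W/m²

ΔF_A = 5.35 ln(492/272) = 5.35 × 0.59268 = 3.1708 W/m².
ΔF_B = 5.35 ln(640/272) = 5.35 × 0.85567 = 4.5778 W/m².
Difference: 3.1708 − 4.5778 = -1.4070 W/m².
(Equivalently, ΔF_A − ΔF_B = 5.35 ln(492/640) = 5.35 × -0.26299 = -1.4070 W/m².)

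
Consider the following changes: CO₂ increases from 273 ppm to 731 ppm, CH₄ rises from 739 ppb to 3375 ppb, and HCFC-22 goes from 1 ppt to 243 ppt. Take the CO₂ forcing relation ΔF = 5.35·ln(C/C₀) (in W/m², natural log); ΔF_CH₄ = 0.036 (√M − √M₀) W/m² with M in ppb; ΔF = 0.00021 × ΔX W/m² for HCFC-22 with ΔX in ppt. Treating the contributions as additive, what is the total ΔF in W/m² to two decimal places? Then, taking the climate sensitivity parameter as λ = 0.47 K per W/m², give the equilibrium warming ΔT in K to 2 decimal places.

ΔF = 6.43 W/m²; ΔT = 3.02 K

CO₂: 5.35 × ln(731/273) = 5.35 × ln(2.67766) = 5.35 × 0.98494 = 5.2694 W/m².
CH₄: 0.036 × (√3375 − √739) = 0.036 × (58.0948 − 27.1846) = 0.036 × 30.9102 = 1.1128 W/m².
HCFC-22: ΔF = 0.00021 × (243 − 1) = 0.00021 × 242 = 0.0508 W/m².
Total ΔF = 5.2694 + 1.1128 + 0.0508 = 6.4330 W/m².
ΔT = λ ΔF = 0.47 × 6.43 = 3.0221 K.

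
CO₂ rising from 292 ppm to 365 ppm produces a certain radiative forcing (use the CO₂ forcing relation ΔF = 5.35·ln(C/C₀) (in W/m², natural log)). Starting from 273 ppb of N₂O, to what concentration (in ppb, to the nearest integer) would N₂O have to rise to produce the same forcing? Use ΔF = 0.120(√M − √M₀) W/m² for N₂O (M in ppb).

CO₂ forcing: 5.35 × ln(365/292) = 5.35 × 0.223144 = 1.19382 W/m².
Set 0.120(√M − √273) = 1.19382: √M = 1.19382/0.120 + √273 = 9.9485 + 16.5227 = 26.4712.
M = (26.4712)² = 700.72 ppb.

M ≈ 701 ppb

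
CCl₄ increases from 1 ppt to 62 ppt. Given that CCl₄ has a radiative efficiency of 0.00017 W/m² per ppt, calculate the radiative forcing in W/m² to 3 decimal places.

ΔF = 0.010 W/m²

CCl₄: ΔF = 0.00017 × (62 − 1) = 0.00017 × 61 = 0.0104 W/m².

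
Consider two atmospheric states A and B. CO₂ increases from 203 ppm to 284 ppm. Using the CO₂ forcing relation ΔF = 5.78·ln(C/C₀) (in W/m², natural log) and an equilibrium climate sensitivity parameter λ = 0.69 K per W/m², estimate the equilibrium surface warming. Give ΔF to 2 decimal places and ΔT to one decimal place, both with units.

CO₂: 5.78 × ln(284/203) = 5.78 × ln(1.39901) = 5.78 × 0.33576 = 1.9407 W/m².
ΔT = λ ΔF = 0.69 × 1.94 = 1.3386 K.

ΔF = 1.94 W/m²; ΔT = 1.3 K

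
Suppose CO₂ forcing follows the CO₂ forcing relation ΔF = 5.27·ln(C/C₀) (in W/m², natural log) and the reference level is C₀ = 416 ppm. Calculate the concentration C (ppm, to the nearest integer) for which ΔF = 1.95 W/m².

Set 5.27 ln(C/416) = 1.95, so ln(C/416) = 1.95/5.27 = 0.37002.
Then C/416 = e^0.37002 = 1.44776, giving C = 416 × 1.44776 = 602.27 ppm.

C ≈ 602 ppm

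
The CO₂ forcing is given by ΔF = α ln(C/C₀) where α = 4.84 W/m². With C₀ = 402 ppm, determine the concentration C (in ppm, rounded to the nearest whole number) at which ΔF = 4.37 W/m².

C ≈ 992 ppm

Set 4.84 ln(C/402) = 4.37, so ln(C/402) = 4.37/4.84 = 0.90289.
Then C/402 = e^0.90289 = 2.46672, giving C = 402 × 2.46672 = 991.62 ppm.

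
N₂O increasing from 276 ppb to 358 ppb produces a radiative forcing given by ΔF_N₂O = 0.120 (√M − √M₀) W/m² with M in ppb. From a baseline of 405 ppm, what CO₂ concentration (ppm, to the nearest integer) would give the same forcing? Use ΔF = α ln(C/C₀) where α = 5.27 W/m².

C ≈ 427 ppm

N₂O forcing: 0.120 × (√358 − √276) = 0.120 × (18.9209 − 16.6132) = 0.120 × 2.3077 = 0.27692 W/m².
Set 5.27 ln(C/405) = 0.27692: ln(C/405) = 0.27692/5.27 = 0.05255, so C = 405 × e^0.05255 = 405 × 1.05396 = 426.85 ppm.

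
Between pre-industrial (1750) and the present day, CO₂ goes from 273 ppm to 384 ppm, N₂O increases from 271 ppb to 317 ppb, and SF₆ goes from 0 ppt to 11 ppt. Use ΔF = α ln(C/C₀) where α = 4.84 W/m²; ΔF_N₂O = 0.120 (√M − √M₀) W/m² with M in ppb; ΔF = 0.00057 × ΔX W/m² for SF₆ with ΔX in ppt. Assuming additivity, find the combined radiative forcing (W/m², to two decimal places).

ΔF = 1.82 W/m²

CO₂: 4.84 × ln(384/273) = 4.84 × ln(1.40659) = 4.84 × 0.34117 = 1.6513 W/m².
N₂O: 0.120 × (√317 − √271) = 0.120 × (17.8045 − 16.4621) = 0.120 × 1.3424 = 0.1611 W/m².
SF₆: ΔF = 0.00057 × (11 − 0) = 0.00057 × 11 = 0.0063 W/m².
Total ΔF = 1.6513 + 0.1611 + 0.0063 = 1.8187 W/m².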